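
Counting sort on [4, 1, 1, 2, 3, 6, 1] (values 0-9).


Input: [4, 1, 1, 2, 3, 6, 1]
Counts: [0, 3, 1, 1, 1, 0, 1, 0, 0, 0]

Sorted: [1, 1, 1, 2, 3, 4, 6]


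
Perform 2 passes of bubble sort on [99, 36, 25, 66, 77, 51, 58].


Initial: [99, 36, 25, 66, 77, 51, 58]
Pass 1: [36, 25, 66, 77, 51, 58, 99] (6 swaps)
Pass 2: [25, 36, 66, 51, 58, 77, 99] (3 swaps)

After 2 passes: [25, 36, 66, 51, 58, 77, 99]


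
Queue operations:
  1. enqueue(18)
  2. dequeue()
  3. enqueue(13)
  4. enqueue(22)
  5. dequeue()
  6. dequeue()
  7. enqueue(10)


enqueue(18) -> [18]
dequeue()->18, []
enqueue(13) -> [13]
enqueue(22) -> [13, 22]
dequeue()->13, [22]
dequeue()->22, []
enqueue(10) -> [10]

Final queue: [10]


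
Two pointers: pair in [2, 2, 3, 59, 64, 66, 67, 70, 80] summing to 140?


lo=0(2)+hi=8(80)=82
lo=1(2)+hi=8(80)=82
lo=2(3)+hi=8(80)=83
lo=3(59)+hi=8(80)=139
lo=4(64)+hi=8(80)=144
lo=4(64)+hi=7(70)=134
lo=5(66)+hi=7(70)=136
lo=6(67)+hi=7(70)=137

No pair found


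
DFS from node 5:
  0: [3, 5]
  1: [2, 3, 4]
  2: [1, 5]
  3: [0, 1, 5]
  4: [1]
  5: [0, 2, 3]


Visit 5, push [3, 2, 0]
Visit 0, push [3]
Visit 3, push [1]
Visit 1, push [4, 2]
Visit 2, push []
Visit 4, push []

DFS order: [5, 0, 3, 1, 2, 4]


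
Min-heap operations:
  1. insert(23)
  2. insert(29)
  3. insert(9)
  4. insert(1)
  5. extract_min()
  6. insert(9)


insert(23) -> [23]
insert(29) -> [23, 29]
insert(9) -> [9, 29, 23]
insert(1) -> [1, 9, 23, 29]
extract_min()->1, [9, 29, 23]
insert(9) -> [9, 9, 23, 29]

Final heap: [9, 9, 23, 29]


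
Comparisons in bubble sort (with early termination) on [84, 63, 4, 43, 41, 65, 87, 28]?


Algorithm: bubble sort (with early termination)
Input: [84, 63, 4, 43, 41, 65, 87, 28]
Sorted: [4, 28, 41, 43, 63, 65, 84, 87]

28


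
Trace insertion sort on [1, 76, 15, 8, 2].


Initial: [1, 76, 15, 8, 2]
Insert 76: [1, 76, 15, 8, 2]
Insert 15: [1, 15, 76, 8, 2]
Insert 8: [1, 8, 15, 76, 2]
Insert 2: [1, 2, 8, 15, 76]

Sorted: [1, 2, 8, 15, 76]


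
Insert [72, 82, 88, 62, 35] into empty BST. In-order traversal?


Insert 72: root
Insert 82: R from 72
Insert 88: R from 72 -> R from 82
Insert 62: L from 72
Insert 35: L from 72 -> L from 62

In-order: [35, 62, 72, 82, 88]


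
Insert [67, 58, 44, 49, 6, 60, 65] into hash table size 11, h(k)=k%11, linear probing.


Insert 67: h=1 -> slot 1
Insert 58: h=3 -> slot 3
Insert 44: h=0 -> slot 0
Insert 49: h=5 -> slot 5
Insert 6: h=6 -> slot 6
Insert 60: h=5, 2 probes -> slot 7
Insert 65: h=10 -> slot 10

Table: [44, 67, None, 58, None, 49, 6, 60, None, None, 65]


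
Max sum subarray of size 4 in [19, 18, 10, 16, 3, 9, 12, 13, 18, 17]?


[0:4]: 63
[1:5]: 47
[2:6]: 38
[3:7]: 40
[4:8]: 37
[5:9]: 52
[6:10]: 60

Max: 63 at [0:4]


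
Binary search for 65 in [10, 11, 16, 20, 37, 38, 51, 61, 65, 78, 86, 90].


Step 1: lo=0, hi=11, mid=5, val=38
Step 2: lo=6, hi=11, mid=8, val=65

Found at index 8


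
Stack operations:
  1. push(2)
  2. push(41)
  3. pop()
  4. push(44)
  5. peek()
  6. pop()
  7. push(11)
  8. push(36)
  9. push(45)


push(2) -> [2]
push(41) -> [2, 41]
pop()->41, [2]
push(44) -> [2, 44]
peek()->44
pop()->44, [2]
push(11) -> [2, 11]
push(36) -> [2, 11, 36]
push(45) -> [2, 11, 36, 45]

Final stack: [2, 11, 36, 45]


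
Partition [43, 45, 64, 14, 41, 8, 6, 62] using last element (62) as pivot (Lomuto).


Pivot: 62
  43 <= 62: advance i (no swap)
  45 <= 62: advance i (no swap)
  14 <= 62: swap -> [43, 45, 14, 64, 41, 8, 6, 62]
  41 <= 62: swap -> [43, 45, 14, 41, 64, 8, 6, 62]
  8 <= 62: swap -> [43, 45, 14, 41, 8, 64, 6, 62]
  6 <= 62: swap -> [43, 45, 14, 41, 8, 6, 64, 62]
Place pivot at 6: [43, 45, 14, 41, 8, 6, 62, 64]

Partitioned: [43, 45, 14, 41, 8, 6, 62, 64]


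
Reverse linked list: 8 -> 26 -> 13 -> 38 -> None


Step 1: curr=8, set curr.next=prev(None) | reversed so far: 8
Step 2: curr=26, set curr.next=prev(8) | reversed so far: 26 -> 8
Step 3: curr=13, set curr.next=prev(26) | reversed so far: 13 -> 26 -> 8
Step 4: curr=38, set curr.next=prev(13) | reversed so far: 38 -> 13 -> 26 -> 8

38 -> 13 -> 26 -> 8 -> None


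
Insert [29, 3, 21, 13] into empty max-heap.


Insert 29: [29]
Insert 3: [29, 3]
Insert 21: [29, 3, 21]
Insert 13: [29, 13, 21, 3]

Final heap: [29, 13, 21, 3]


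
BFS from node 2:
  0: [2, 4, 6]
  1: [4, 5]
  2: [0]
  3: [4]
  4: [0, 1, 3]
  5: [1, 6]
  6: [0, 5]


Visit 2, enqueue [0]
Visit 0, enqueue [4, 6]
Visit 4, enqueue [1, 3]
Visit 6, enqueue [5]
Visit 1, enqueue []
Visit 3, enqueue []
Visit 5, enqueue []

BFS order: [2, 0, 4, 6, 1, 3, 5]


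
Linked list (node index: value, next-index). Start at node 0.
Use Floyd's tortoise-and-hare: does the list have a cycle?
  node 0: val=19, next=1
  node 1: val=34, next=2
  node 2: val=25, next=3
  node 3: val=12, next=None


Floyd's tortoise (slow, +1) and hare (fast, +2):
  init: slow=0, fast=0
  step 1: slow=1, fast=2
  step 2: fast 2->3->None, no cycle

Cycle: no


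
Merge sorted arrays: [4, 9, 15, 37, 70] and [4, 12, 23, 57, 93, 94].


Take 4 from A
Take 4 from B
Take 9 from A
Take 12 from B
Take 15 from A
Take 23 from B
Take 37 from A
Take 57 from B
Take 70 from A

Merged: [4, 4, 9, 12, 15, 23, 37, 57, 70, 93, 94]


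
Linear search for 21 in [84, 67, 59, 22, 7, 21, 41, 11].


i=0: 84!=21
i=1: 67!=21
i=2: 59!=21
i=3: 22!=21
i=4: 7!=21
i=5: 21==21 found!

Found at 5, 6 comps


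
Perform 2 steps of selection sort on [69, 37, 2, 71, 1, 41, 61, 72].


Initial: [69, 37, 2, 71, 1, 41, 61, 72]
Step 1: min=1 at 4
  Swap: [1, 37, 2, 71, 69, 41, 61, 72]
Step 2: min=2 at 2
  Swap: [1, 2, 37, 71, 69, 41, 61, 72]

After 2 steps: [1, 2, 37, 71, 69, 41, 61, 72]


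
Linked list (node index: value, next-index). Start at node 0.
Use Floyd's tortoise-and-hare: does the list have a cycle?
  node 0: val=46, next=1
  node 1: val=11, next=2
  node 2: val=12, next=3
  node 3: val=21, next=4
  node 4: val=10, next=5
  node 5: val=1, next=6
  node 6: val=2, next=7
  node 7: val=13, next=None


Floyd's tortoise (slow, +1) and hare (fast, +2):
  init: slow=0, fast=0
  step 1: slow=1, fast=2
  step 2: slow=2, fast=4
  step 3: slow=3, fast=6
  step 4: fast 6->7->None, no cycle

Cycle: no


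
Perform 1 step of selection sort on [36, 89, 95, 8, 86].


Initial: [36, 89, 95, 8, 86]
Step 1: min=8 at 3
  Swap: [8, 89, 95, 36, 86]

After 1 step: [8, 89, 95, 36, 86]


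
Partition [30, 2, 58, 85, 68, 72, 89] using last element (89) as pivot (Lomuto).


Pivot: 89
  30 <= 89: advance i (no swap)
  2 <= 89: advance i (no swap)
  58 <= 89: advance i (no swap)
  85 <= 89: advance i (no swap)
  68 <= 89: advance i (no swap)
  72 <= 89: advance i (no swap)
Place pivot at 6: [30, 2, 58, 85, 68, 72, 89]

Partitioned: [30, 2, 58, 85, 68, 72, 89]


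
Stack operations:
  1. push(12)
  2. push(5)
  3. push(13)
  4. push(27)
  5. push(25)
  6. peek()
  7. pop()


push(12) -> [12]
push(5) -> [12, 5]
push(13) -> [12, 5, 13]
push(27) -> [12, 5, 13, 27]
push(25) -> [12, 5, 13, 27, 25]
peek()->25
pop()->25, [12, 5, 13, 27]

Final stack: [12, 5, 13, 27]


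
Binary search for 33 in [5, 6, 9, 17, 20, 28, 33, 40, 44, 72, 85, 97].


Step 1: lo=0, hi=11, mid=5, val=28
Step 2: lo=6, hi=11, mid=8, val=44
Step 3: lo=6, hi=7, mid=6, val=33

Found at index 6


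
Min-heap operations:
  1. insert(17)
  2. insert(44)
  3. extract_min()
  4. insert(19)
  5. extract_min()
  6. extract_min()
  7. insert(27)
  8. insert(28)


insert(17) -> [17]
insert(44) -> [17, 44]
extract_min()->17, [44]
insert(19) -> [19, 44]
extract_min()->19, [44]
extract_min()->44, []
insert(27) -> [27]
insert(28) -> [27, 28]

Final heap: [27, 28]


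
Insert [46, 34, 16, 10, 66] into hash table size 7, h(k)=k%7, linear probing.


Insert 46: h=4 -> slot 4
Insert 34: h=6 -> slot 6
Insert 16: h=2 -> slot 2
Insert 10: h=3 -> slot 3
Insert 66: h=3, 2 probes -> slot 5

Table: [None, None, 16, 10, 46, 66, 34]


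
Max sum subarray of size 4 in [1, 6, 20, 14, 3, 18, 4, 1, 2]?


[0:4]: 41
[1:5]: 43
[2:6]: 55
[3:7]: 39
[4:8]: 26
[5:9]: 25

Max: 55 at [2:6]


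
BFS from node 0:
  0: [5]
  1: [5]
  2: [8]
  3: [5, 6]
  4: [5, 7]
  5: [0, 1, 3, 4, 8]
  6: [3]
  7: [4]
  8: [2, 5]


Visit 0, enqueue [5]
Visit 5, enqueue [1, 3, 4, 8]
Visit 1, enqueue []
Visit 3, enqueue [6]
Visit 4, enqueue [7]
Visit 8, enqueue [2]
Visit 6, enqueue []
Visit 7, enqueue []
Visit 2, enqueue []

BFS order: [0, 5, 1, 3, 4, 8, 6, 7, 2]


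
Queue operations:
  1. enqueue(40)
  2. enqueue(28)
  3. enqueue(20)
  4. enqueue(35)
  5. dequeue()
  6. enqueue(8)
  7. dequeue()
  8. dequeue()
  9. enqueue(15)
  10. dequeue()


enqueue(40) -> [40]
enqueue(28) -> [40, 28]
enqueue(20) -> [40, 28, 20]
enqueue(35) -> [40, 28, 20, 35]
dequeue()->40, [28, 20, 35]
enqueue(8) -> [28, 20, 35, 8]
dequeue()->28, [20, 35, 8]
dequeue()->20, [35, 8]
enqueue(15) -> [35, 8, 15]
dequeue()->35, [8, 15]

Final queue: [8, 15]


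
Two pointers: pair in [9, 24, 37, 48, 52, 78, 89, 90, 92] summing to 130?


lo=0(9)+hi=8(92)=101
lo=1(24)+hi=8(92)=116
lo=2(37)+hi=8(92)=129
lo=3(48)+hi=8(92)=140
lo=3(48)+hi=7(90)=138
lo=3(48)+hi=6(89)=137
lo=3(48)+hi=5(78)=126
lo=4(52)+hi=5(78)=130

Yes: 52+78=130


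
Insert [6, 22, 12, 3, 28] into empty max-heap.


Insert 6: [6]
Insert 22: [22, 6]
Insert 12: [22, 6, 12]
Insert 3: [22, 6, 12, 3]
Insert 28: [28, 22, 12, 3, 6]

Final heap: [28, 22, 12, 3, 6]


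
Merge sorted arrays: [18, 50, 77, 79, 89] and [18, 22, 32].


Take 18 from A
Take 18 from B
Take 22 from B
Take 32 from B

Merged: [18, 18, 22, 32, 50, 77, 79, 89]


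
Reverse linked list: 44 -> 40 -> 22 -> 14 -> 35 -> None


Step 1: curr=44, set curr.next=prev(None) | reversed so far: 44
Step 2: curr=40, set curr.next=prev(44) | reversed so far: 40 -> 44
Step 3: curr=22, set curr.next=prev(40) | reversed so far: 22 -> 40 -> 44
Step 4: curr=14, set curr.next=prev(22) | reversed so far: 14 -> 22 -> 40 -> 44
Step 5: curr=35, set curr.next=prev(14) | reversed so far: 35 -> 14 -> 22 -> 40 -> 44

35 -> 14 -> 22 -> 40 -> 44 -> None


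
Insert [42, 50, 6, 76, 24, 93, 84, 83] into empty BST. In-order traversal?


Insert 42: root
Insert 50: R from 42
Insert 6: L from 42
Insert 76: R from 42 -> R from 50
Insert 24: L from 42 -> R from 6
Insert 93: R from 42 -> R from 50 -> R from 76
Insert 84: R from 42 -> R from 50 -> R from 76 -> L from 93
Insert 83: R from 42 -> R from 50 -> R from 76 -> L from 93 -> L from 84

In-order: [6, 24, 42, 50, 76, 83, 84, 93]


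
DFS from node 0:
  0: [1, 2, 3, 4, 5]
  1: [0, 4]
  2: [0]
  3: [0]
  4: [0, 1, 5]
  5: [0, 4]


Visit 0, push [5, 4, 3, 2, 1]
Visit 1, push [4]
Visit 4, push [5]
Visit 5, push []
Visit 2, push []
Visit 3, push []

DFS order: [0, 1, 4, 5, 2, 3]


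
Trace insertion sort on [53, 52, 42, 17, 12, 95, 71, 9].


Initial: [53, 52, 42, 17, 12, 95, 71, 9]
Insert 52: [52, 53, 42, 17, 12, 95, 71, 9]
Insert 42: [42, 52, 53, 17, 12, 95, 71, 9]
Insert 17: [17, 42, 52, 53, 12, 95, 71, 9]
Insert 12: [12, 17, 42, 52, 53, 95, 71, 9]
Insert 95: [12, 17, 42, 52, 53, 95, 71, 9]
Insert 71: [12, 17, 42, 52, 53, 71, 95, 9]
Insert 9: [9, 12, 17, 42, 52, 53, 71, 95]

Sorted: [9, 12, 17, 42, 52, 53, 71, 95]


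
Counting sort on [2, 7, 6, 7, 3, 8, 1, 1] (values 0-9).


Input: [2, 7, 6, 7, 3, 8, 1, 1]
Counts: [0, 2, 1, 1, 0, 0, 1, 2, 1, 0]

Sorted: [1, 1, 2, 3, 6, 7, 7, 8]


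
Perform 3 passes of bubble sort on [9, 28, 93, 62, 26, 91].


Initial: [9, 28, 93, 62, 26, 91]
Pass 1: [9, 28, 62, 26, 91, 93] (3 swaps)
Pass 2: [9, 28, 26, 62, 91, 93] (1 swaps)
Pass 3: [9, 26, 28, 62, 91, 93] (1 swaps)

After 3 passes: [9, 26, 28, 62, 91, 93]


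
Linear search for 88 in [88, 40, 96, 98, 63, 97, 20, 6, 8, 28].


i=0: 88==88 found!

Found at 0, 1 comps


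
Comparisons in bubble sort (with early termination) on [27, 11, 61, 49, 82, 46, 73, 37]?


Algorithm: bubble sort (with early termination)
Input: [27, 11, 61, 49, 82, 46, 73, 37]
Sorted: [11, 27, 37, 46, 49, 61, 73, 82]

27


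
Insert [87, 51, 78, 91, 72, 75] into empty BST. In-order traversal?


Insert 87: root
Insert 51: L from 87
Insert 78: L from 87 -> R from 51
Insert 91: R from 87
Insert 72: L from 87 -> R from 51 -> L from 78
Insert 75: L from 87 -> R from 51 -> L from 78 -> R from 72

In-order: [51, 72, 75, 78, 87, 91]


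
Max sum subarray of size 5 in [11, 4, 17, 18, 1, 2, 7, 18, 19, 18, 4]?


[0:5]: 51
[1:6]: 42
[2:7]: 45
[3:8]: 46
[4:9]: 47
[5:10]: 64
[6:11]: 66

Max: 66 at [6:11]


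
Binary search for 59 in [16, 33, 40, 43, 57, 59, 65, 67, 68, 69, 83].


Step 1: lo=0, hi=10, mid=5, val=59

Found at index 5


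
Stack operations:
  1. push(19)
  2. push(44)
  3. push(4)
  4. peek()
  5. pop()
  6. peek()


push(19) -> [19]
push(44) -> [19, 44]
push(4) -> [19, 44, 4]
peek()->4
pop()->4, [19, 44]
peek()->44

Final stack: [19, 44]


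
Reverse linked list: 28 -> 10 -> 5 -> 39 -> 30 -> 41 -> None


Step 1: curr=28, set curr.next=prev(None) | reversed so far: 28
Step 2: curr=10, set curr.next=prev(28) | reversed so far: 10 -> 28
Step 3: curr=5, set curr.next=prev(10) | reversed so far: 5 -> 10 -> 28
Step 4: curr=39, set curr.next=prev(5) | reversed so far: 39 -> 5 -> 10 -> 28
Step 5: curr=30, set curr.next=prev(39) | reversed so far: 30 -> 39 -> 5 -> 10 -> 28
Step 6: curr=41, set curr.next=prev(30) | reversed so far: 41 -> 30 -> 39 -> 5 -> 10 -> 28

41 -> 30 -> 39 -> 5 -> 10 -> 28 -> None


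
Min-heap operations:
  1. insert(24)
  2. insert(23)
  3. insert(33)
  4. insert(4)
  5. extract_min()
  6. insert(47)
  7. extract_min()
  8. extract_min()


insert(24) -> [24]
insert(23) -> [23, 24]
insert(33) -> [23, 24, 33]
insert(4) -> [4, 23, 33, 24]
extract_min()->4, [23, 24, 33]
insert(47) -> [23, 24, 33, 47]
extract_min()->23, [24, 47, 33]
extract_min()->24, [33, 47]

Final heap: [33, 47]


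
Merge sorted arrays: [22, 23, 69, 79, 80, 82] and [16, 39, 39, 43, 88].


Take 16 from B
Take 22 from A
Take 23 from A
Take 39 from B
Take 39 from B
Take 43 from B
Take 69 from A
Take 79 from A
Take 80 from A
Take 82 from A

Merged: [16, 22, 23, 39, 39, 43, 69, 79, 80, 82, 88]


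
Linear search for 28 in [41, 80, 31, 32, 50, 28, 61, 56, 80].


i=0: 41!=28
i=1: 80!=28
i=2: 31!=28
i=3: 32!=28
i=4: 50!=28
i=5: 28==28 found!

Found at 5, 6 comps


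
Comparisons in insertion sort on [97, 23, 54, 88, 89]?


Algorithm: insertion sort
Input: [97, 23, 54, 88, 89]
Sorted: [23, 54, 88, 89, 97]

7


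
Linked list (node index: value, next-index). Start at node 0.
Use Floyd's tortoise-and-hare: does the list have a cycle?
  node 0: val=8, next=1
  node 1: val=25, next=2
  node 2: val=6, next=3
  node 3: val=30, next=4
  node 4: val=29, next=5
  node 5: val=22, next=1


Floyd's tortoise (slow, +1) and hare (fast, +2):
  init: slow=0, fast=0
  step 1: slow=1, fast=2
  step 2: slow=2, fast=4
  step 3: slow=3, fast=1
  step 4: slow=4, fast=3
  step 5: slow=5, fast=5
  slow == fast at node 5: cycle detected

Cycle: yes


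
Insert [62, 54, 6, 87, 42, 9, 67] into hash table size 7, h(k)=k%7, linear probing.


Insert 62: h=6 -> slot 6
Insert 54: h=5 -> slot 5
Insert 6: h=6, 1 probes -> slot 0
Insert 87: h=3 -> slot 3
Insert 42: h=0, 1 probes -> slot 1
Insert 9: h=2 -> slot 2
Insert 67: h=4 -> slot 4

Table: [6, 42, 9, 87, 67, 54, 62]


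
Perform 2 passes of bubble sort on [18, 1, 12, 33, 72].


Initial: [18, 1, 12, 33, 72]
Pass 1: [1, 12, 18, 33, 72] (2 swaps)
Pass 2: [1, 12, 18, 33, 72] (0 swaps)

After 2 passes: [1, 12, 18, 33, 72]


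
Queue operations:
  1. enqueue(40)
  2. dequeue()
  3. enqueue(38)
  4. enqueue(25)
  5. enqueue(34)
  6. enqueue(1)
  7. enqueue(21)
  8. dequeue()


enqueue(40) -> [40]
dequeue()->40, []
enqueue(38) -> [38]
enqueue(25) -> [38, 25]
enqueue(34) -> [38, 25, 34]
enqueue(1) -> [38, 25, 34, 1]
enqueue(21) -> [38, 25, 34, 1, 21]
dequeue()->38, [25, 34, 1, 21]

Final queue: [25, 34, 1, 21]


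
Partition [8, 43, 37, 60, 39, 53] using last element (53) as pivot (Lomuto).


Pivot: 53
  8 <= 53: advance i (no swap)
  43 <= 53: advance i (no swap)
  37 <= 53: advance i (no swap)
  39 <= 53: swap -> [8, 43, 37, 39, 60, 53]
Place pivot at 4: [8, 43, 37, 39, 53, 60]

Partitioned: [8, 43, 37, 39, 53, 60]


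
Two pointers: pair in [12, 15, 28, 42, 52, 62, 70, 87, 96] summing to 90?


lo=0(12)+hi=8(96)=108
lo=0(12)+hi=7(87)=99
lo=0(12)+hi=6(70)=82
lo=1(15)+hi=6(70)=85
lo=2(28)+hi=6(70)=98
lo=2(28)+hi=5(62)=90

Yes: 28+62=90


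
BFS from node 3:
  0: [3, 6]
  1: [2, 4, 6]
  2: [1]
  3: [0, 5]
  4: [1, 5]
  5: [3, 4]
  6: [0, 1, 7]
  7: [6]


Visit 3, enqueue [0, 5]
Visit 0, enqueue [6]
Visit 5, enqueue [4]
Visit 6, enqueue [1, 7]
Visit 4, enqueue []
Visit 1, enqueue [2]
Visit 7, enqueue []
Visit 2, enqueue []

BFS order: [3, 0, 5, 6, 4, 1, 7, 2]


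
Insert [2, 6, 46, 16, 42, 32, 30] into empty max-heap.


Insert 2: [2]
Insert 6: [6, 2]
Insert 46: [46, 2, 6]
Insert 16: [46, 16, 6, 2]
Insert 42: [46, 42, 6, 2, 16]
Insert 32: [46, 42, 32, 2, 16, 6]
Insert 30: [46, 42, 32, 2, 16, 6, 30]

Final heap: [46, 42, 32, 2, 16, 6, 30]


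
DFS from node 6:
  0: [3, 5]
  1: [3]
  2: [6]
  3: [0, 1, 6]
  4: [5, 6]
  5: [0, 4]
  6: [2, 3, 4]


Visit 6, push [4, 3, 2]
Visit 2, push []
Visit 3, push [1, 0]
Visit 0, push [5]
Visit 5, push [4]
Visit 4, push []
Visit 1, push []

DFS order: [6, 2, 3, 0, 5, 4, 1]


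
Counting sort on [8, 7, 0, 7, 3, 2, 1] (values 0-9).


Input: [8, 7, 0, 7, 3, 2, 1]
Counts: [1, 1, 1, 1, 0, 0, 0, 2, 1, 0]

Sorted: [0, 1, 2, 3, 7, 7, 8]


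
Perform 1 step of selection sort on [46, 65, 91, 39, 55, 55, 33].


Initial: [46, 65, 91, 39, 55, 55, 33]
Step 1: min=33 at 6
  Swap: [33, 65, 91, 39, 55, 55, 46]

After 1 step: [33, 65, 91, 39, 55, 55, 46]


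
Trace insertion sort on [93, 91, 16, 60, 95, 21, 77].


Initial: [93, 91, 16, 60, 95, 21, 77]
Insert 91: [91, 93, 16, 60, 95, 21, 77]
Insert 16: [16, 91, 93, 60, 95, 21, 77]
Insert 60: [16, 60, 91, 93, 95, 21, 77]
Insert 95: [16, 60, 91, 93, 95, 21, 77]
Insert 21: [16, 21, 60, 91, 93, 95, 77]
Insert 77: [16, 21, 60, 77, 91, 93, 95]

Sorted: [16, 21, 60, 77, 91, 93, 95]


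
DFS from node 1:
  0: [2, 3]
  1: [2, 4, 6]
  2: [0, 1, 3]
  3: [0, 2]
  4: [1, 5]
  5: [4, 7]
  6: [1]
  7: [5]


Visit 1, push [6, 4, 2]
Visit 2, push [3, 0]
Visit 0, push [3]
Visit 3, push []
Visit 4, push [5]
Visit 5, push [7]
Visit 7, push []
Visit 6, push []

DFS order: [1, 2, 0, 3, 4, 5, 7, 6]


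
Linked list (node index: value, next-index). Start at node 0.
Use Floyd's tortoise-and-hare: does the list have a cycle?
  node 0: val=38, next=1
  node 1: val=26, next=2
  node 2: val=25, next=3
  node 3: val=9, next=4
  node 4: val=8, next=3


Floyd's tortoise (slow, +1) and hare (fast, +2):
  init: slow=0, fast=0
  step 1: slow=1, fast=2
  step 2: slow=2, fast=4
  step 3: slow=3, fast=4
  step 4: slow=4, fast=4
  slow == fast at node 4: cycle detected

Cycle: yes


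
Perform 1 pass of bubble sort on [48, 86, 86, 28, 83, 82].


Initial: [48, 86, 86, 28, 83, 82]
Pass 1: [48, 86, 28, 83, 82, 86] (3 swaps)

After 1 pass: [48, 86, 28, 83, 82, 86]


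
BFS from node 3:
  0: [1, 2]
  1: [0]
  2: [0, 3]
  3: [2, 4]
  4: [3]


Visit 3, enqueue [2, 4]
Visit 2, enqueue [0]
Visit 4, enqueue []
Visit 0, enqueue [1]
Visit 1, enqueue []

BFS order: [3, 2, 4, 0, 1]


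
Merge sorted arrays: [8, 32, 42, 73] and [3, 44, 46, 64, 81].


Take 3 from B
Take 8 from A
Take 32 from A
Take 42 from A
Take 44 from B
Take 46 from B
Take 64 from B
Take 73 from A

Merged: [3, 8, 32, 42, 44, 46, 64, 73, 81]


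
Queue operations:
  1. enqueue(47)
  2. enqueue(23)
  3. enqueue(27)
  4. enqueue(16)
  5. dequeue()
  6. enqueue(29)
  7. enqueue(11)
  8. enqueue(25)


enqueue(47) -> [47]
enqueue(23) -> [47, 23]
enqueue(27) -> [47, 23, 27]
enqueue(16) -> [47, 23, 27, 16]
dequeue()->47, [23, 27, 16]
enqueue(29) -> [23, 27, 16, 29]
enqueue(11) -> [23, 27, 16, 29, 11]
enqueue(25) -> [23, 27, 16, 29, 11, 25]

Final queue: [23, 27, 16, 29, 11, 25]


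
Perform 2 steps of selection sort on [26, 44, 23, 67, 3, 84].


Initial: [26, 44, 23, 67, 3, 84]
Step 1: min=3 at 4
  Swap: [3, 44, 23, 67, 26, 84]
Step 2: min=23 at 2
  Swap: [3, 23, 44, 67, 26, 84]

After 2 steps: [3, 23, 44, 67, 26, 84]


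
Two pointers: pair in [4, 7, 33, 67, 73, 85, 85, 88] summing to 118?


lo=0(4)+hi=7(88)=92
lo=1(7)+hi=7(88)=95
lo=2(33)+hi=7(88)=121
lo=2(33)+hi=6(85)=118

Yes: 33+85=118


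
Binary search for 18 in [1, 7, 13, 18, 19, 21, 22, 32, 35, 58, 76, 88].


Step 1: lo=0, hi=11, mid=5, val=21
Step 2: lo=0, hi=4, mid=2, val=13
Step 3: lo=3, hi=4, mid=3, val=18

Found at index 3


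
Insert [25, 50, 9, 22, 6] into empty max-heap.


Insert 25: [25]
Insert 50: [50, 25]
Insert 9: [50, 25, 9]
Insert 22: [50, 25, 9, 22]
Insert 6: [50, 25, 9, 22, 6]

Final heap: [50, 25, 9, 22, 6]


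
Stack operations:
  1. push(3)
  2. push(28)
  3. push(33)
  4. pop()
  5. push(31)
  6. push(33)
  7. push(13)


push(3) -> [3]
push(28) -> [3, 28]
push(33) -> [3, 28, 33]
pop()->33, [3, 28]
push(31) -> [3, 28, 31]
push(33) -> [3, 28, 31, 33]
push(13) -> [3, 28, 31, 33, 13]

Final stack: [3, 28, 31, 33, 13]


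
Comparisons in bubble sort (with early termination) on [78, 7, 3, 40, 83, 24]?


Algorithm: bubble sort (with early termination)
Input: [78, 7, 3, 40, 83, 24]
Sorted: [3, 7, 24, 40, 78, 83]

14


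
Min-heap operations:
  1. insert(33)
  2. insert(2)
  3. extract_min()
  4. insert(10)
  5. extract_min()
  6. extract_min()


insert(33) -> [33]
insert(2) -> [2, 33]
extract_min()->2, [33]
insert(10) -> [10, 33]
extract_min()->10, [33]
extract_min()->33, []

Final heap: []


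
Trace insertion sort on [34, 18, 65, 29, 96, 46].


Initial: [34, 18, 65, 29, 96, 46]
Insert 18: [18, 34, 65, 29, 96, 46]
Insert 65: [18, 34, 65, 29, 96, 46]
Insert 29: [18, 29, 34, 65, 96, 46]
Insert 96: [18, 29, 34, 65, 96, 46]
Insert 46: [18, 29, 34, 46, 65, 96]

Sorted: [18, 29, 34, 46, 65, 96]


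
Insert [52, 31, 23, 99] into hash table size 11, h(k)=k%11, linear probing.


Insert 52: h=8 -> slot 8
Insert 31: h=9 -> slot 9
Insert 23: h=1 -> slot 1
Insert 99: h=0 -> slot 0

Table: [99, 23, None, None, None, None, None, None, 52, 31, None]


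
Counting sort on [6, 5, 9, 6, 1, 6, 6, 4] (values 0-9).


Input: [6, 5, 9, 6, 1, 6, 6, 4]
Counts: [0, 1, 0, 0, 1, 1, 4, 0, 0, 1]

Sorted: [1, 4, 5, 6, 6, 6, 6, 9]


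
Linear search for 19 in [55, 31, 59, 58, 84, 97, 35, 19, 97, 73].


i=0: 55!=19
i=1: 31!=19
i=2: 59!=19
i=3: 58!=19
i=4: 84!=19
i=5: 97!=19
i=6: 35!=19
i=7: 19==19 found!

Found at 7, 8 comps


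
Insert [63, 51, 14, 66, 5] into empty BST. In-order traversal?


Insert 63: root
Insert 51: L from 63
Insert 14: L from 63 -> L from 51
Insert 66: R from 63
Insert 5: L from 63 -> L from 51 -> L from 14

In-order: [5, 14, 51, 63, 66]


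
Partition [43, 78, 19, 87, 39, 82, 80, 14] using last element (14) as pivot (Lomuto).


Pivot: 14
Place pivot at 0: [14, 78, 19, 87, 39, 82, 80, 43]

Partitioned: [14, 78, 19, 87, 39, 82, 80, 43]


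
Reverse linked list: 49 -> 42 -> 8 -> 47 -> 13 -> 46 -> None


Step 1: curr=49, set curr.next=prev(None) | reversed so far: 49
Step 2: curr=42, set curr.next=prev(49) | reversed so far: 42 -> 49
Step 3: curr=8, set curr.next=prev(42) | reversed so far: 8 -> 42 -> 49
Step 4: curr=47, set curr.next=prev(8) | reversed so far: 47 -> 8 -> 42 -> 49
Step 5: curr=13, set curr.next=prev(47) | reversed so far: 13 -> 47 -> 8 -> 42 -> 49
Step 6: curr=46, set curr.next=prev(13) | reversed so far: 46 -> 13 -> 47 -> 8 -> 42 -> 49

46 -> 13 -> 47 -> 8 -> 42 -> 49 -> None


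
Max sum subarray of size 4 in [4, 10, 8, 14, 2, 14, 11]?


[0:4]: 36
[1:5]: 34
[2:6]: 38
[3:7]: 41

Max: 41 at [3:7]


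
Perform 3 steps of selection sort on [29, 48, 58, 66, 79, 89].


Initial: [29, 48, 58, 66, 79, 89]
Step 1: min=29 at 0
  Swap: [29, 48, 58, 66, 79, 89]
Step 2: min=48 at 1
  Swap: [29, 48, 58, 66, 79, 89]
Step 3: min=58 at 2
  Swap: [29, 48, 58, 66, 79, 89]

After 3 steps: [29, 48, 58, 66, 79, 89]


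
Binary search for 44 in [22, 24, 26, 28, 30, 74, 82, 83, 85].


Step 1: lo=0, hi=8, mid=4, val=30
Step 2: lo=5, hi=8, mid=6, val=82
Step 3: lo=5, hi=5, mid=5, val=74

Not found


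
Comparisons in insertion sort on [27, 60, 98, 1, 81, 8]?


Algorithm: insertion sort
Input: [27, 60, 98, 1, 81, 8]
Sorted: [1, 8, 27, 60, 81, 98]

12


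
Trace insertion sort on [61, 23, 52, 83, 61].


Initial: [61, 23, 52, 83, 61]
Insert 23: [23, 61, 52, 83, 61]
Insert 52: [23, 52, 61, 83, 61]
Insert 83: [23, 52, 61, 83, 61]
Insert 61: [23, 52, 61, 61, 83]

Sorted: [23, 52, 61, 61, 83]


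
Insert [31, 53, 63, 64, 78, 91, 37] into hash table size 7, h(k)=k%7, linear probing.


Insert 31: h=3 -> slot 3
Insert 53: h=4 -> slot 4
Insert 63: h=0 -> slot 0
Insert 64: h=1 -> slot 1
Insert 78: h=1, 1 probes -> slot 2
Insert 91: h=0, 5 probes -> slot 5
Insert 37: h=2, 4 probes -> slot 6

Table: [63, 64, 78, 31, 53, 91, 37]


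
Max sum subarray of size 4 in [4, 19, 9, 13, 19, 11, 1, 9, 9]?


[0:4]: 45
[1:5]: 60
[2:6]: 52
[3:7]: 44
[4:8]: 40
[5:9]: 30

Max: 60 at [1:5]


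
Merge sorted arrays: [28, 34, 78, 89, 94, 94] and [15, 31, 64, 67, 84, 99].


Take 15 from B
Take 28 from A
Take 31 from B
Take 34 from A
Take 64 from B
Take 67 from B
Take 78 from A
Take 84 from B
Take 89 from A
Take 94 from A
Take 94 from A

Merged: [15, 28, 31, 34, 64, 67, 78, 84, 89, 94, 94, 99]


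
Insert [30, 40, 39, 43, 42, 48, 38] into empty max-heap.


Insert 30: [30]
Insert 40: [40, 30]
Insert 39: [40, 30, 39]
Insert 43: [43, 40, 39, 30]
Insert 42: [43, 42, 39, 30, 40]
Insert 48: [48, 42, 43, 30, 40, 39]
Insert 38: [48, 42, 43, 30, 40, 39, 38]

Final heap: [48, 42, 43, 30, 40, 39, 38]


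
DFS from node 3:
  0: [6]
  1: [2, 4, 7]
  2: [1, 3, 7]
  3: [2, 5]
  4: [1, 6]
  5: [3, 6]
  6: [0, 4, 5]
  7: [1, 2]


Visit 3, push [5, 2]
Visit 2, push [7, 1]
Visit 1, push [7, 4]
Visit 4, push [6]
Visit 6, push [5, 0]
Visit 0, push []
Visit 5, push []
Visit 7, push []

DFS order: [3, 2, 1, 4, 6, 0, 5, 7]


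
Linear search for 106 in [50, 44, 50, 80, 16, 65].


i=0: 50!=106
i=1: 44!=106
i=2: 50!=106
i=3: 80!=106
i=4: 16!=106
i=5: 65!=106

Not found, 6 comps


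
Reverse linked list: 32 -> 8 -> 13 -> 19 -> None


Step 1: curr=32, set curr.next=prev(None) | reversed so far: 32
Step 2: curr=8, set curr.next=prev(32) | reversed so far: 8 -> 32
Step 3: curr=13, set curr.next=prev(8) | reversed so far: 13 -> 8 -> 32
Step 4: curr=19, set curr.next=prev(13) | reversed so far: 19 -> 13 -> 8 -> 32

19 -> 13 -> 8 -> 32 -> None


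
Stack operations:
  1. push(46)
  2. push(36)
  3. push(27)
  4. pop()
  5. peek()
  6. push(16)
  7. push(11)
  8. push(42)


push(46) -> [46]
push(36) -> [46, 36]
push(27) -> [46, 36, 27]
pop()->27, [46, 36]
peek()->36
push(16) -> [46, 36, 16]
push(11) -> [46, 36, 16, 11]
push(42) -> [46, 36, 16, 11, 42]

Final stack: [46, 36, 16, 11, 42]


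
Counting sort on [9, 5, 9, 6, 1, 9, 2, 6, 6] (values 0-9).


Input: [9, 5, 9, 6, 1, 9, 2, 6, 6]
Counts: [0, 1, 1, 0, 0, 1, 3, 0, 0, 3]

Sorted: [1, 2, 5, 6, 6, 6, 9, 9, 9]


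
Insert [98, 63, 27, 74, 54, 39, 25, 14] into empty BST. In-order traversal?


Insert 98: root
Insert 63: L from 98
Insert 27: L from 98 -> L from 63
Insert 74: L from 98 -> R from 63
Insert 54: L from 98 -> L from 63 -> R from 27
Insert 39: L from 98 -> L from 63 -> R from 27 -> L from 54
Insert 25: L from 98 -> L from 63 -> L from 27
Insert 14: L from 98 -> L from 63 -> L from 27 -> L from 25

In-order: [14, 25, 27, 39, 54, 63, 74, 98]


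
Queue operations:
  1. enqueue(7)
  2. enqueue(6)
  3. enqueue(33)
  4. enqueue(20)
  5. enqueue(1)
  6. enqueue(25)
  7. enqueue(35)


enqueue(7) -> [7]
enqueue(6) -> [7, 6]
enqueue(33) -> [7, 6, 33]
enqueue(20) -> [7, 6, 33, 20]
enqueue(1) -> [7, 6, 33, 20, 1]
enqueue(25) -> [7, 6, 33, 20, 1, 25]
enqueue(35) -> [7, 6, 33, 20, 1, 25, 35]

Final queue: [7, 6, 33, 20, 1, 25, 35]


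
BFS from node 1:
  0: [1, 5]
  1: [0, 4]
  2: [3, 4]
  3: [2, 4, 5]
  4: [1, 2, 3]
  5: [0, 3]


Visit 1, enqueue [0, 4]
Visit 0, enqueue [5]
Visit 4, enqueue [2, 3]
Visit 5, enqueue []
Visit 2, enqueue []
Visit 3, enqueue []

BFS order: [1, 0, 4, 5, 2, 3]


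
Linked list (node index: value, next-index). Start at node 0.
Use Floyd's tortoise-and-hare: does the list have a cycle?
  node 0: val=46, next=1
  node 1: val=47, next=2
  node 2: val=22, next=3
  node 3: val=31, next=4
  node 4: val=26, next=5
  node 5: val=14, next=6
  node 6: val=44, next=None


Floyd's tortoise (slow, +1) and hare (fast, +2):
  init: slow=0, fast=0
  step 1: slow=1, fast=2
  step 2: slow=2, fast=4
  step 3: slow=3, fast=6
  step 4: fast -> None, no cycle

Cycle: no


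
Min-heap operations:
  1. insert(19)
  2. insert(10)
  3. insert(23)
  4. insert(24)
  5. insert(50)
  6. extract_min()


insert(19) -> [19]
insert(10) -> [10, 19]
insert(23) -> [10, 19, 23]
insert(24) -> [10, 19, 23, 24]
insert(50) -> [10, 19, 23, 24, 50]
extract_min()->10, [19, 24, 23, 50]

Final heap: [19, 24, 23, 50]


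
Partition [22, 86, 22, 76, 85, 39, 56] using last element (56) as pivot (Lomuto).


Pivot: 56
  22 <= 56: advance i (no swap)
  22 <= 56: swap -> [22, 22, 86, 76, 85, 39, 56]
  39 <= 56: swap -> [22, 22, 39, 76, 85, 86, 56]
Place pivot at 3: [22, 22, 39, 56, 85, 86, 76]

Partitioned: [22, 22, 39, 56, 85, 86, 76]


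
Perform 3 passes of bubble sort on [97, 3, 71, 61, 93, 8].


Initial: [97, 3, 71, 61, 93, 8]
Pass 1: [3, 71, 61, 93, 8, 97] (5 swaps)
Pass 2: [3, 61, 71, 8, 93, 97] (2 swaps)
Pass 3: [3, 61, 8, 71, 93, 97] (1 swaps)

After 3 passes: [3, 61, 8, 71, 93, 97]


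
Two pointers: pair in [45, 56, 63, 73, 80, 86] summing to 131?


lo=0(45)+hi=5(86)=131

Yes: 45+86=131


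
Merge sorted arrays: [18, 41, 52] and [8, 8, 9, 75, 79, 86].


Take 8 from B
Take 8 from B
Take 9 from B
Take 18 from A
Take 41 from A
Take 52 from A

Merged: [8, 8, 9, 18, 41, 52, 75, 79, 86]


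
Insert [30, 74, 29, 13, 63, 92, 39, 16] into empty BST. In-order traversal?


Insert 30: root
Insert 74: R from 30
Insert 29: L from 30
Insert 13: L from 30 -> L from 29
Insert 63: R from 30 -> L from 74
Insert 92: R from 30 -> R from 74
Insert 39: R from 30 -> L from 74 -> L from 63
Insert 16: L from 30 -> L from 29 -> R from 13

In-order: [13, 16, 29, 30, 39, 63, 74, 92]


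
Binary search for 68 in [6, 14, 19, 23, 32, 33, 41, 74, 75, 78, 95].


Step 1: lo=0, hi=10, mid=5, val=33
Step 2: lo=6, hi=10, mid=8, val=75
Step 3: lo=6, hi=7, mid=6, val=41
Step 4: lo=7, hi=7, mid=7, val=74

Not found


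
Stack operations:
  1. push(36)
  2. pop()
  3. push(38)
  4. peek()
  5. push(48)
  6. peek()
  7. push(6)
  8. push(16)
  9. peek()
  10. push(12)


push(36) -> [36]
pop()->36, []
push(38) -> [38]
peek()->38
push(48) -> [38, 48]
peek()->48
push(6) -> [38, 48, 6]
push(16) -> [38, 48, 6, 16]
peek()->16
push(12) -> [38, 48, 6, 16, 12]

Final stack: [38, 48, 6, 16, 12]


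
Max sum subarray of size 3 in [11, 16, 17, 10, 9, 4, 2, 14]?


[0:3]: 44
[1:4]: 43
[2:5]: 36
[3:6]: 23
[4:7]: 15
[5:8]: 20

Max: 44 at [0:3]


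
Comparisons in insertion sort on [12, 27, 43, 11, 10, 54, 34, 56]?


Algorithm: insertion sort
Input: [12, 27, 43, 11, 10, 54, 34, 56]
Sorted: [10, 11, 12, 27, 34, 43, 54, 56]

14


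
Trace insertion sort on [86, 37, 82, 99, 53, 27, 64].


Initial: [86, 37, 82, 99, 53, 27, 64]
Insert 37: [37, 86, 82, 99, 53, 27, 64]
Insert 82: [37, 82, 86, 99, 53, 27, 64]
Insert 99: [37, 82, 86, 99, 53, 27, 64]
Insert 53: [37, 53, 82, 86, 99, 27, 64]
Insert 27: [27, 37, 53, 82, 86, 99, 64]
Insert 64: [27, 37, 53, 64, 82, 86, 99]

Sorted: [27, 37, 53, 64, 82, 86, 99]


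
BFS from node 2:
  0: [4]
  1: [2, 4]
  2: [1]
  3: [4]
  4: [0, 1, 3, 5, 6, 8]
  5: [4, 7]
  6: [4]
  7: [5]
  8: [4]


Visit 2, enqueue [1]
Visit 1, enqueue [4]
Visit 4, enqueue [0, 3, 5, 6, 8]
Visit 0, enqueue []
Visit 3, enqueue []
Visit 5, enqueue [7]
Visit 6, enqueue []
Visit 8, enqueue []
Visit 7, enqueue []

BFS order: [2, 1, 4, 0, 3, 5, 6, 8, 7]


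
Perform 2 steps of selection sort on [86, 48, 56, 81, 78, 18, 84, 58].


Initial: [86, 48, 56, 81, 78, 18, 84, 58]
Step 1: min=18 at 5
  Swap: [18, 48, 56, 81, 78, 86, 84, 58]
Step 2: min=48 at 1
  Swap: [18, 48, 56, 81, 78, 86, 84, 58]

After 2 steps: [18, 48, 56, 81, 78, 86, 84, 58]


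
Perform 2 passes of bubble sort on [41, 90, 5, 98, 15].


Initial: [41, 90, 5, 98, 15]
Pass 1: [41, 5, 90, 15, 98] (2 swaps)
Pass 2: [5, 41, 15, 90, 98] (2 swaps)

After 2 passes: [5, 41, 15, 90, 98]


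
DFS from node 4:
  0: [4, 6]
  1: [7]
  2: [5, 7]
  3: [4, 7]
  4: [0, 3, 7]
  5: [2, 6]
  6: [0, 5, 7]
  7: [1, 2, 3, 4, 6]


Visit 4, push [7, 3, 0]
Visit 0, push [6]
Visit 6, push [7, 5]
Visit 5, push [2]
Visit 2, push [7]
Visit 7, push [3, 1]
Visit 1, push []
Visit 3, push []

DFS order: [4, 0, 6, 5, 2, 7, 1, 3]


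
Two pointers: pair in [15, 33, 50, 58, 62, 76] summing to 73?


lo=0(15)+hi=5(76)=91
lo=0(15)+hi=4(62)=77
lo=0(15)+hi=3(58)=73

Yes: 15+58=73


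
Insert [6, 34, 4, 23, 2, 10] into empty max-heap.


Insert 6: [6]
Insert 34: [34, 6]
Insert 4: [34, 6, 4]
Insert 23: [34, 23, 4, 6]
Insert 2: [34, 23, 4, 6, 2]
Insert 10: [34, 23, 10, 6, 2, 4]

Final heap: [34, 23, 10, 6, 2, 4]


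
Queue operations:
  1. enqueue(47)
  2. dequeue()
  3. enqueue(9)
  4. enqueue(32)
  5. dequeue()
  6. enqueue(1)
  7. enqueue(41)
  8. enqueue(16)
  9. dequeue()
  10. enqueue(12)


enqueue(47) -> [47]
dequeue()->47, []
enqueue(9) -> [9]
enqueue(32) -> [9, 32]
dequeue()->9, [32]
enqueue(1) -> [32, 1]
enqueue(41) -> [32, 1, 41]
enqueue(16) -> [32, 1, 41, 16]
dequeue()->32, [1, 41, 16]
enqueue(12) -> [1, 41, 16, 12]

Final queue: [1, 41, 16, 12]


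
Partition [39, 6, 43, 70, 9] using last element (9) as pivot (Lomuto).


Pivot: 9
  6 <= 9: swap -> [6, 39, 43, 70, 9]
Place pivot at 1: [6, 9, 43, 70, 39]

Partitioned: [6, 9, 43, 70, 39]


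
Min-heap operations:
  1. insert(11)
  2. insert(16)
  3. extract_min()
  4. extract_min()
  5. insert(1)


insert(11) -> [11]
insert(16) -> [11, 16]
extract_min()->11, [16]
extract_min()->16, []
insert(1) -> [1]

Final heap: [1]


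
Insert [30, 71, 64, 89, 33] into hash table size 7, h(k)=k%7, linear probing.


Insert 30: h=2 -> slot 2
Insert 71: h=1 -> slot 1
Insert 64: h=1, 2 probes -> slot 3
Insert 89: h=5 -> slot 5
Insert 33: h=5, 1 probes -> slot 6

Table: [None, 71, 30, 64, None, 89, 33]


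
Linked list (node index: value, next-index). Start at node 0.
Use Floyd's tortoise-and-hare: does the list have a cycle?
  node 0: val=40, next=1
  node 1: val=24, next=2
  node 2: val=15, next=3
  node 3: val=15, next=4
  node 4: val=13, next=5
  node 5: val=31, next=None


Floyd's tortoise (slow, +1) and hare (fast, +2):
  init: slow=0, fast=0
  step 1: slow=1, fast=2
  step 2: slow=2, fast=4
  step 3: fast 4->5->None, no cycle

Cycle: no


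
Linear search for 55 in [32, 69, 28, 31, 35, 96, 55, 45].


i=0: 32!=55
i=1: 69!=55
i=2: 28!=55
i=3: 31!=55
i=4: 35!=55
i=5: 96!=55
i=6: 55==55 found!

Found at 6, 7 comps


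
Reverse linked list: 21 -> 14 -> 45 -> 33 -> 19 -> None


Step 1: curr=21, set curr.next=prev(None) | reversed so far: 21
Step 2: curr=14, set curr.next=prev(21) | reversed so far: 14 -> 21
Step 3: curr=45, set curr.next=prev(14) | reversed so far: 45 -> 14 -> 21
Step 4: curr=33, set curr.next=prev(45) | reversed so far: 33 -> 45 -> 14 -> 21
Step 5: curr=19, set curr.next=prev(33) | reversed so far: 19 -> 33 -> 45 -> 14 -> 21

19 -> 33 -> 45 -> 14 -> 21 -> None


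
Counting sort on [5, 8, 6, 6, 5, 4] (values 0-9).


Input: [5, 8, 6, 6, 5, 4]
Counts: [0, 0, 0, 0, 1, 2, 2, 0, 1, 0]

Sorted: [4, 5, 5, 6, 6, 8]


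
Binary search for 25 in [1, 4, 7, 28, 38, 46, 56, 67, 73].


Step 1: lo=0, hi=8, mid=4, val=38
Step 2: lo=0, hi=3, mid=1, val=4
Step 3: lo=2, hi=3, mid=2, val=7
Step 4: lo=3, hi=3, mid=3, val=28

Not found


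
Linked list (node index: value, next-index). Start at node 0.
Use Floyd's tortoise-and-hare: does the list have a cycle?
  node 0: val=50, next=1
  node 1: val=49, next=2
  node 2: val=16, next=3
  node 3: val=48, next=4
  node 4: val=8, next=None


Floyd's tortoise (slow, +1) and hare (fast, +2):
  init: slow=0, fast=0
  step 1: slow=1, fast=2
  step 2: slow=2, fast=4
  step 3: fast -> None, no cycle

Cycle: no


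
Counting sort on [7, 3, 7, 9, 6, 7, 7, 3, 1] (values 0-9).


Input: [7, 3, 7, 9, 6, 7, 7, 3, 1]
Counts: [0, 1, 0, 2, 0, 0, 1, 4, 0, 1]

Sorted: [1, 3, 3, 6, 7, 7, 7, 7, 9]


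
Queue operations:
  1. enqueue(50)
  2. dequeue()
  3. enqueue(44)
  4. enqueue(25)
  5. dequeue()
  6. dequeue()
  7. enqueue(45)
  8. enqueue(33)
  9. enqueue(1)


enqueue(50) -> [50]
dequeue()->50, []
enqueue(44) -> [44]
enqueue(25) -> [44, 25]
dequeue()->44, [25]
dequeue()->25, []
enqueue(45) -> [45]
enqueue(33) -> [45, 33]
enqueue(1) -> [45, 33, 1]

Final queue: [45, 33, 1]


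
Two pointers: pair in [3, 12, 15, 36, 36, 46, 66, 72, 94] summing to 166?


lo=0(3)+hi=8(94)=97
lo=1(12)+hi=8(94)=106
lo=2(15)+hi=8(94)=109
lo=3(36)+hi=8(94)=130
lo=4(36)+hi=8(94)=130
lo=5(46)+hi=8(94)=140
lo=6(66)+hi=8(94)=160
lo=7(72)+hi=8(94)=166

Yes: 72+94=166


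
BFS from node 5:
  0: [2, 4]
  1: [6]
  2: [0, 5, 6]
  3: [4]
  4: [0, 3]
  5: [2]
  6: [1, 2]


Visit 5, enqueue [2]
Visit 2, enqueue [0, 6]
Visit 0, enqueue [4]
Visit 6, enqueue [1]
Visit 4, enqueue [3]
Visit 1, enqueue []
Visit 3, enqueue []

BFS order: [5, 2, 0, 6, 4, 1, 3]


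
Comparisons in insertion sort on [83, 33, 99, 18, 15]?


Algorithm: insertion sort
Input: [83, 33, 99, 18, 15]
Sorted: [15, 18, 33, 83, 99]

9


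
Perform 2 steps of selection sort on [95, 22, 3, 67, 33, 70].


Initial: [95, 22, 3, 67, 33, 70]
Step 1: min=3 at 2
  Swap: [3, 22, 95, 67, 33, 70]
Step 2: min=22 at 1
  Swap: [3, 22, 95, 67, 33, 70]

After 2 steps: [3, 22, 95, 67, 33, 70]


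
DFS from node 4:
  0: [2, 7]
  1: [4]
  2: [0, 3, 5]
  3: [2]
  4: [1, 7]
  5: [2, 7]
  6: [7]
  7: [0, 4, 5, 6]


Visit 4, push [7, 1]
Visit 1, push []
Visit 7, push [6, 5, 0]
Visit 0, push [2]
Visit 2, push [5, 3]
Visit 3, push []
Visit 5, push []
Visit 6, push []

DFS order: [4, 1, 7, 0, 2, 3, 5, 6]


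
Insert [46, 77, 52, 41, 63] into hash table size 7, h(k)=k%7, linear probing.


Insert 46: h=4 -> slot 4
Insert 77: h=0 -> slot 0
Insert 52: h=3 -> slot 3
Insert 41: h=6 -> slot 6
Insert 63: h=0, 1 probes -> slot 1

Table: [77, 63, None, 52, 46, None, 41]


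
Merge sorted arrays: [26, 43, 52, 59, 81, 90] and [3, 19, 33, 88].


Take 3 from B
Take 19 from B
Take 26 from A
Take 33 from B
Take 43 from A
Take 52 from A
Take 59 from A
Take 81 from A
Take 88 from B

Merged: [3, 19, 26, 33, 43, 52, 59, 81, 88, 90]


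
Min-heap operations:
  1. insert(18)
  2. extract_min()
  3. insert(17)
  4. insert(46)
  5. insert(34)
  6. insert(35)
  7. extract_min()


insert(18) -> [18]
extract_min()->18, []
insert(17) -> [17]
insert(46) -> [17, 46]
insert(34) -> [17, 46, 34]
insert(35) -> [17, 35, 34, 46]
extract_min()->17, [34, 35, 46]

Final heap: [34, 35, 46]


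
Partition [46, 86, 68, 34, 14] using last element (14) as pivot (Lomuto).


Pivot: 14
Place pivot at 0: [14, 86, 68, 34, 46]

Partitioned: [14, 86, 68, 34, 46]


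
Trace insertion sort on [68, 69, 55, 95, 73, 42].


Initial: [68, 69, 55, 95, 73, 42]
Insert 69: [68, 69, 55, 95, 73, 42]
Insert 55: [55, 68, 69, 95, 73, 42]
Insert 95: [55, 68, 69, 95, 73, 42]
Insert 73: [55, 68, 69, 73, 95, 42]
Insert 42: [42, 55, 68, 69, 73, 95]

Sorted: [42, 55, 68, 69, 73, 95]


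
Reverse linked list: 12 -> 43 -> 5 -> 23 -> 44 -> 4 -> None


Step 1: curr=12, set curr.next=prev(None) | reversed so far: 12
Step 2: curr=43, set curr.next=prev(12) | reversed so far: 43 -> 12
Step 3: curr=5, set curr.next=prev(43) | reversed so far: 5 -> 43 -> 12
Step 4: curr=23, set curr.next=prev(5) | reversed so far: 23 -> 5 -> 43 -> 12
Step 5: curr=44, set curr.next=prev(23) | reversed so far: 44 -> 23 -> 5 -> 43 -> 12
Step 6: curr=4, set curr.next=prev(44) | reversed so far: 4 -> 44 -> 23 -> 5 -> 43 -> 12

4 -> 44 -> 23 -> 5 -> 43 -> 12 -> None
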